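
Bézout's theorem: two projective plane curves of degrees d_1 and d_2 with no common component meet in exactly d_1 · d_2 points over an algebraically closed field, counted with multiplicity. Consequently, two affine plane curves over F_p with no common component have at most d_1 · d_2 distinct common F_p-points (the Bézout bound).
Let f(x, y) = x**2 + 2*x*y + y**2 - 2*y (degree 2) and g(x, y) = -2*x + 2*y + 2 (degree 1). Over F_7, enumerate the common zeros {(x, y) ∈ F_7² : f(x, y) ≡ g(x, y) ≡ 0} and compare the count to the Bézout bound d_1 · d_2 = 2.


Common zeros: {(2, 1), (3, 2)}; count = 2; Bézout bound = 2.

deg(f) = 2, deg(g) = 1, so Bézout bound = 2.
Scan x ∈ F_7. For each x, list the y ∈ F_7 with f(x, y) ≡ 0 and those with g(x, y) ≡ 0 (mod 7); the common zeros in that column are the intersection.
  x = 0: f ≡ 0 at y ∈ {0, 2}; g ≡ 0 at y ∈ {6}; common: ∅.
  x = 1: f ≡ 0 at y ∈ ∅; g ≡ 0 at y ∈ {0}; common: ∅.
  x = 2: f ≡ 0 at y ∈ {1, 4}; g ≡ 0 at y ∈ {1}; common: {1}.
  x = 3: f ≡ 0 at y ∈ {1, 2}; g ≡ 0 at y ∈ {2}; common: {2}.
  x = 4: f ≡ 0 at y ∈ {4}; g ≡ 0 at y ∈ {3}; common: ∅.
  x = 5: f ≡ 0 at y ∈ ∅; g ≡ 0 at y ∈ {4}; common: ∅.
  x = 6: f ≡ 0 at y ∈ ∅; g ≡ 0 at y ∈ {5}; common: ∅.
Collecting: common zeros = {(2, 1), (3, 2)}, so the count is 2.
Comparison with the Bézout bound: 2 ≤ 2 = deg(f)·deg(g), as expected for curves with no common component (the bound is attained).


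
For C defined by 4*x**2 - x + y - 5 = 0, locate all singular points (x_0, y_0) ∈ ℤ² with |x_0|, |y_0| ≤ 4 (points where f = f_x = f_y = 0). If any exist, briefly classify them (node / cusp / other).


No singular points in the scanned grid; C is smooth there.

Compute partial derivatives:
  f_x = 8*x - 1.
  f_y = 1.
f_y = 1 is a nonzero constant, so f_y never vanishes: no point (x, y) can satisfy f = f_x = f_y = 0. In particular no (x, y) ∈ {−4, ..., 4}² is singular; the curve is smooth.


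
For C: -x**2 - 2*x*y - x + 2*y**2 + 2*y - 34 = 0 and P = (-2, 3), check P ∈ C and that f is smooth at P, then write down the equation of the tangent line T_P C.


Tangent line at P: -3*x + 18*y - 60 = 0.

Step 1: f(-2, 3) = 0, so P lies on C.
Step 2: partial derivatives
  f_x(x, y) = -2*x - 2*y - 1, f_y(x, y) = -2*x + 4*y + 2.
  f_x(P) = -3, f_y(P) = 18 (gradient nonzero, so P is smooth).
Step 3: tangent line at P: -3·(x − -2) + 18·(y − 3) = 0.
Expanding: -3*x + 18*y - 60 = 0.


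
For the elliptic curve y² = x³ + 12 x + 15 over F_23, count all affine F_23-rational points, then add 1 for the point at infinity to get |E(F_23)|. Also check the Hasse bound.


Affine points = {(2, 1), (2, 22), (3, 3), (3, 20), (4, 9), (4, 14), (5, 4), (5, 19), (6, 2), (6, 21), (8, 5), (8, 18), (9, 1), (9, 22), (10, 10), (10, 13), (11, 11), (11, 12), (12, 1), (12, 22), (14, 11), (14, 12), (16, 5), (16, 18), (17, 7), (17, 16), (19, 8), (19, 15), (21, 11), (21, 12), (22, 5), (22, 18)}; affine count = 32; |E(F_23)| = 33.

Discriminant check: Δ ∝ 4a³ + 27b² = 4·12³ + 27·15² = 4·1728 + 27·225 ≡ 15 (mod 23). Nonzero ⇒ E is nonsingular.
For each x ∈ F_23, compute rhs = x³ + 12·x + 15 mod 23, then count y ∈ F_23 with y² ≡ rhs.
  x = 0: rhs = 15, matching y values: none (0 points).
  x = 1: rhs = 5, matching y values: none (0 points).
  x = 2: rhs = 1, matching y values: 1, 22 (2 points).
  x = 3: rhs = 9, matching y values: 3, 20 (2 points).
  x = 4: rhs = 12, matching y values: 9, 14 (2 points).
  x = 5: rhs = 16, matching y values: 4, 19 (2 points).
  x = 6: rhs = 4, matching y values: 2, 21 (2 points).
  x = 7: rhs = 5, matching y values: none (0 points).
  x = 8: rhs = 2, matching y values: 5, 18 (2 points).
  x = 9: rhs = 1, matching y values: 1, 22 (2 points).
  x = 10: rhs = 8, matching y values: 10, 13 (2 points).
  x = 11: rhs = 6, matching y values: 11, 12 (2 points).
  x = 12: rhs = 1, matching y values: 1, 22 (2 points).
  x = 13: rhs = 22, matching y values: none (0 points).
  x = 14: rhs = 6, matching y values: 11, 12 (2 points).
  x = 15: rhs = 5, matching y values: none (0 points).
  x = 16: rhs = 2, matching y values: 5, 18 (2 points).
  x = 17: rhs = 3, matching y values: 7, 16 (2 points).
  x = 18: rhs = 14, matching y values: none (0 points).
  x = 19: rhs = 18, matching y values: 8, 15 (2 points).
  x = 20: rhs = 21, matching y values: none (0 points).
  x = 21: rhs = 6, matching y values: 11, 12 (2 points).
  x = 22: rhs = 2, matching y values: 5, 18 (2 points).
Total affine count: 32.
Full point count |E(F_23)| = 32 + 1 = 33.
Hasse bound: |33 − (23+1)| = |9| = 9 ≤ 2√23 ≈ 9.5917 ✓.


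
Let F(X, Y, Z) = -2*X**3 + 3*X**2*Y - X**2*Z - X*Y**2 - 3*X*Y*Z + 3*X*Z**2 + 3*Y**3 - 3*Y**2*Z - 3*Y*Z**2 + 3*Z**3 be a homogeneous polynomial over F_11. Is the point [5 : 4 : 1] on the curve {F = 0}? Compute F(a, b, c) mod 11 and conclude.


F(5,4,1) ≡ 2 (mod 11); P is NOT on the curve.

Evaluate F(5, 4, 1) term-by-term (mod 11).
  -2*X**3 ↦ -2·125·1·1 = -250
  3*X**2*Y ↦ 3·25·4·1 = 300
  -X**2*Z ↦ -1·25·1·1 = -25
  -X*Y**2 ↦ -1·5·16·1 = -80
  -3*X*Y*Z ↦ -3·5·4·1 = -60
  3*X*Z**2 ↦ 3·5·1·1 = 15
  3*Y**3 ↦ 3·1·64·1 = 192
  -3*Y**2*Z ↦ -3·1·16·1 = -48
  -3*Y*Z**2 ↦ -3·1·4·1 = -12
  3*Z**3 ↦ 3·1·1·1 = 3
Sum: F(5, 4, 1) = (-250) + (300) + (-25) + (-80) + (-60) + (15) + (192) + (-48) + (-12) + (3) = 35.
Reducing mod 11: 35 ≡ 2 (mod 11).
Since F(a, b, c) ≡ 2 ≠ 0 (mod 11), P does NOT lie on the curve.


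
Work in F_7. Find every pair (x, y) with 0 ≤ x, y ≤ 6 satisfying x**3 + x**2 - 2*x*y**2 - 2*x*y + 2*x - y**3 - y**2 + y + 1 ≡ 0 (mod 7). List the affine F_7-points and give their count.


Affine F_7-points: {(0, 1), (0, 6), (1, 1), (3, 6), (4, 4), (5, 0), (5, 1), (5, 2)}; count = 8.

For each of the 49 pairs (x, y) ∈ F_7², evaluate f(x, y) mod 7. Record the zeros.
  x = 0: [0↦1, 1↦0, 2↦5, 3↦3, 4↦2, 5↦3, 6↦0]  zeros at y ∈ {1, 6}
  x = 1: [0↦5, 1↦0, 2↦4, 3↦4, 4↦1, 5↦3, 6↦4]  zeros at y ∈ {1}
  x = 2: [0↦3, 1↦1, 2↦4, 3↦6, 4↦1, 5↦4, 6↦2]  zeros at y ∈ ∅
  x = 3: [0↦1, 1↦2, 2↦4, 3↦1, 4↦1, 5↦5, 6↦0]  zeros at y ∈ {6}
  x = 4: [0↦5, 1↦2, 2↦3, 3↦2, 4↦0, 5↦5, 6↦4]  zeros at y ∈ {4}
  x = 5: [0↦0, 1↦0, 2↦0, 3↦1, 4↦4, 5↦3, 6↦6]  zeros at y ∈ {0, 1, 2}
  x = 6: [0↦6, 1↦2, 2↦1, 3↦4, 4↦5, 5↦5, 6↦5]  zeros at y ∈ ∅
Collecting zeros: affine points = {(0, 1), (0, 6), (1, 1), (3, 6), (4, 4), (5, 0), (5, 1), (5, 2)}.
Total count |C(F_7)_aff| = 8.


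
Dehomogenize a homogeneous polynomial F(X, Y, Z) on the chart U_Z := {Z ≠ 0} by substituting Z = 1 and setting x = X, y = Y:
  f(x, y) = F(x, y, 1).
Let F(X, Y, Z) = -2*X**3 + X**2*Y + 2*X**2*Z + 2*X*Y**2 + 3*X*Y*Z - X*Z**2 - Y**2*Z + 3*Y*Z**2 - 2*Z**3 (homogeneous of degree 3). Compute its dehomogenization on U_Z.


f(x, y) = -2*x**3 + x**2*y + 2*x**2 + 2*x*y**2 + 3*x*y - x - y**2 + 3*y - 2

On U_Z we set Z = 1. Each monomial c·X^i·Y^j·Z^k in F becomes c·x^i·y^j·1^k = c·x^i·y^j.
Substituting Z = 1: F(X, Y, 1) = -2*x**3 + x**2*y + 2*x**2 + 2*x*y**2 + 3*x*y - x - y**2 + 3*y - 2.
Note: deg(f) ≤ deg(F) = 3; strict inequality happens when F is divisible by Z (lost terms).


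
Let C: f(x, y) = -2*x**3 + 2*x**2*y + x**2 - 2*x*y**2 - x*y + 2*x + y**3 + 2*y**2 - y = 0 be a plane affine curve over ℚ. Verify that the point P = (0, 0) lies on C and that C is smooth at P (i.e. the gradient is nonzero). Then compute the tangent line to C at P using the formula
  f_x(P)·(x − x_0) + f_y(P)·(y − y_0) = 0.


Tangent line at P: 2*x - y = 0.

Step 1: f(0, 0) = 0, so P lies on C.
Step 2: partial derivatives
  f_x(x, y) = -6*x**2 + 4*x*y + 2*x - 2*y**2 - y + 2, f_y(x, y) = 2*x**2 - 4*x*y - x + 3*y**2 + 4*y - 1.
  f_x(P) = 2, f_y(P) = -1 (gradient nonzero, so P is smooth).
Step 3: tangent line at P: 2·(x − 0) + -1·(y − 0) = 0.
Expanding: 2*x - y = 0.


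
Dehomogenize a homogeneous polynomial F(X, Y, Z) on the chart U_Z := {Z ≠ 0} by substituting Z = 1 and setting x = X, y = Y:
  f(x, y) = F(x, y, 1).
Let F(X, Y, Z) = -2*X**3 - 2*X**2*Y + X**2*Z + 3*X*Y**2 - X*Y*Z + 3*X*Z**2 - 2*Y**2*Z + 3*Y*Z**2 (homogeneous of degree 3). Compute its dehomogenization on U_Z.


f(x, y) = -2*x**3 - 2*x**2*y + x**2 + 3*x*y**2 - x*y + 3*x - 2*y**2 + 3*y

On U_Z we set Z = 1. Each monomial c·X^i·Y^j·Z^k in F becomes c·x^i·y^j·1^k = c·x^i·y^j.
Substituting Z = 1: F(X, Y, 1) = -2*x**3 - 2*x**2*y + x**2 + 3*x*y**2 - x*y + 3*x - 2*y**2 + 3*y.
Note: deg(f) ≤ deg(F) = 3; strict inequality happens when F is divisible by Z (lost terms).


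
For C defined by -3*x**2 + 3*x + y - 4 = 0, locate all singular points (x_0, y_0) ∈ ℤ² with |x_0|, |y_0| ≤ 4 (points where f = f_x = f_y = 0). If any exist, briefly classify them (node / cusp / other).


No singular points in the scanned grid; C is smooth there.

Compute partial derivatives:
  f_x = 3 - 6*x.
  f_y = 1.
f_y = 1 is a nonzero constant, so f_y never vanishes: no point (x, y) can satisfy f = f_x = f_y = 0. In particular no (x, y) ∈ {−4, ..., 4}² is singular; the curve is smooth.


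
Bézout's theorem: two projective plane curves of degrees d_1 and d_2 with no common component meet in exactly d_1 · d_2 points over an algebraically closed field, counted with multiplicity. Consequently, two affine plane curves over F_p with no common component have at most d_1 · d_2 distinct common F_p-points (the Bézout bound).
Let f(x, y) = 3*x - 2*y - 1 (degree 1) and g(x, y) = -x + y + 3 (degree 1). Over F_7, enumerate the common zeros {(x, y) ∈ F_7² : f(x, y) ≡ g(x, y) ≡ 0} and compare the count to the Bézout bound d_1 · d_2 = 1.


Common zeros: {(2, 6)}; count = 1; Bézout bound = 1.

deg(f) = 1, deg(g) = 1, so Bézout bound = 1.
Scan x ∈ F_7. For each x, list the y ∈ F_7 with f(x, y) ≡ 0 and those with g(x, y) ≡ 0 (mod 7); the common zeros in that column are the intersection.
  x = 0: f ≡ 0 at y ∈ {3}; g ≡ 0 at y ∈ {4}; common: ∅.
  x = 1: f ≡ 0 at y ∈ {1}; g ≡ 0 at y ∈ {5}; common: ∅.
  x = 2: f ≡ 0 at y ∈ {6}; g ≡ 0 at y ∈ {6}; common: {6}.
  x = 3: f ≡ 0 at y ∈ {4}; g ≡ 0 at y ∈ {0}; common: ∅.
  x = 4: f ≡ 0 at y ∈ {2}; g ≡ 0 at y ∈ {1}; common: ∅.
  x = 5: f ≡ 0 at y ∈ {0}; g ≡ 0 at y ∈ {2}; common: ∅.
  x = 6: f ≡ 0 at y ∈ {5}; g ≡ 0 at y ∈ {3}; common: ∅.
Collecting: common zeros = {(2, 6)}, so the count is 1.
Comparison with the Bézout bound: 1 ≤ 1 = deg(f)·deg(g), as expected for curves with no common component (the bound is attained).


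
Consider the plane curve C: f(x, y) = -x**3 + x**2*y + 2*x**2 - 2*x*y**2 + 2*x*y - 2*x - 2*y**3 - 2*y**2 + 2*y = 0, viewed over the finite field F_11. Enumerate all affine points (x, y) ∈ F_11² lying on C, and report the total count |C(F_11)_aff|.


Affine F_11-points: {(0, 0), (0, 3), (0, 7), (1, 9), (4, 2), (4, 7), (4, 8), (5, 7), (5, 10), (6, 4), (6, 5), (6, 6), (7, 2), (9, 1), (9, 10)}; count = 15.

For each of the 121 pairs (x, y) ∈ F_11², evaluate f(x, y) mod 11. Record the zeros.
  x = 0: [0↦0, 1↦9, 2↦2, 3↦0, 4↦2, 5↦7, 6↦3, 7↦0, 8↦8, 9↦4, 10↦9]  zeros at y ∈ {0, 3, 7}
  x = 1: [0↦10, 1↦9, 2↦10, 3↦1, 4↦3, 5↦4, 6↦3, 7↦10, 8↦2, 9↦0, 10↦3]  zeros at y ∈ {9}
  x = 2: [0↦7, 1↦9, 2↦9, 3↦6, 4↦10, 5↦9, 6↦2, 7↦10, 8↦10, 9↦1, 10↦4]  zeros at y ∈ ∅
  x = 3: [0↦7, 1↦3, 2↦4, 3↦9, 4↦6, 5↦5, 6↦5, 7↦5, 8↦4, 9↦1, 10↦6]  zeros at y ∈ ∅
  x = 4: [0↦4, 1↦7, 2↦0, 3↦4, 4↦7, 5↦8, 6↦6, 7↦0, 8↦0, 9↦5, 10↦3]  zeros at y ∈ {2, 7, 8}
  x = 5: [0↦3, 1↦4, 2↦2, 3↦7, 4↦7, 5↦1, 6↦10, 7↦0, 8↦3, 9↦7, 10↦0]  zeros at y ∈ {7, 10}
  x = 6: [0↦9, 1↦10, 2↦4, 3↦1, 4↦0, 5↦0, 6↦0, 7↦10, 8↦7, 9↦1, 10↦2]  zeros at y ∈ {4, 5, 6}
  x = 7: [0↦5, 1↦8, 2↦0, 3↦2, 4↦2, 5↦10, 6↦3, 7↦2, 8↦6, 9↦3, 10↦3]  zeros at y ∈ {2}
  x = 8: [0↦7, 1↦3, 2↦6, 3↦4, 4↦7, 5↦3, 6↦2, 7↦3, 8↦5, 9↦7, 10↦8]  zeros at y ∈ ∅
  x = 9: [0↦9, 1↦0, 2↦5, 3↦1, 4↦9, 5↦6, 6↦2, 7↦7, 8↦9, 9↦7, 10↦0]  zeros at y ∈ {1, 10}
  x = 10: [0↦5, 1↦4, 2↦2, 3↦9, 4↦2, 5↦2, 6↦8, 7↦8, 8↦1, 9↦8, 10↦6]  zeros at y ∈ ∅
Collecting zeros: affine points = {(0, 0), (0, 3), (0, 7), (1, 9), (4, 2), (4, 7), (4, 8), (5, 7), (5, 10), (6, 4), (6, 5), (6, 6), (7, 2), (9, 1), (9, 10)}.
Total count |C(F_11)_aff| = 15.


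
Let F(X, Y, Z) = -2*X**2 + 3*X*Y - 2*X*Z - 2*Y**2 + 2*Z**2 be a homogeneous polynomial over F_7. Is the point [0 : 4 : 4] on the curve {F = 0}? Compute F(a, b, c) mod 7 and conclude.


F(0,4,4) ≡ 0 (mod 7); P is on the curve.

Evaluate F(0, 4, 4) term-by-term (mod 7).
  -2*X**2 ↦ -2·0·1·1 = 0
  3*X*Y ↦ 3·0·4·1 = 0
  -2*X*Z ↦ -2·0·1·4 = 0
  -2*Y**2 ↦ -2·1·16·1 = -32
  2*Z**2 ↦ 2·1·1·16 = 32
Sum: F(0, 4, 4) = (0) + (0) + (0) + (-32) + (32) = 0.
Reducing mod 7: 0 ≡ 0 (mod 7).
Since F(a, b, c) ≡ 0 (mod 7), P lies on the curve.


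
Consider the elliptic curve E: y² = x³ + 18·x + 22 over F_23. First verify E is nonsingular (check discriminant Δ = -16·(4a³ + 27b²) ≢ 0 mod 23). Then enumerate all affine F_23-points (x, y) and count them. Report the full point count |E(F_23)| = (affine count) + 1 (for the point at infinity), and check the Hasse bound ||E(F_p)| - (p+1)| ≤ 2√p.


Affine points = {(1, 8), (1, 15), (6, 1), (6, 22), (7, 10), (7, 13), (9, 4), (9, 19), (10, 11), (10, 12), (16, 6), (16, 17), (19, 1), (19, 22), (21, 1), (21, 22), (22, 7), (22, 16)}; affine count = 18; |E(F_23)| = 19.

Discriminant check: Δ ∝ 4a³ + 27b² = 4·18³ + 27·22² = 4·5832 + 27·484 ≡ 10 (mod 23). Nonzero ⇒ E is nonsingular.
For each x ∈ F_23, compute rhs = x³ + 18·x + 22 mod 23, then count y ∈ F_23 with y² ≡ rhs.
  x = 0: rhs = 22, matching y values: none (0 points).
  x = 1: rhs = 18, matching y values: 8, 15 (2 points).
  x = 2: rhs = 20, matching y values: none (0 points).
  x = 3: rhs = 11, matching y values: none (0 points).
  x = 4: rhs = 20, matching y values: none (0 points).
  x = 5: rhs = 7, matching y values: none (0 points).
  x = 6: rhs = 1, matching y values: 1, 22 (2 points).
  x = 7: rhs = 8, matching y values: 10, 13 (2 points).
  x = 8: rhs = 11, matching y values: none (0 points).
  x = 9: rhs = 16, matching y values: 4, 19 (2 points).
  x = 10: rhs = 6, matching y values: 11, 12 (2 points).
  x = 11: rhs = 10, matching y values: none (0 points).
  x = 12: rhs = 11, matching y values: none (0 points).
  x = 13: rhs = 15, matching y values: none (0 points).
  x = 14: rhs = 5, matching y values: none (0 points).
  x = 15: rhs = 10, matching y values: none (0 points).
  x = 16: rhs = 13, matching y values: 6, 17 (2 points).
  x = 17: rhs = 20, matching y values: none (0 points).
  x = 18: rhs = 14, matching y values: none (0 points).
  x = 19: rhs = 1, matching y values: 1, 22 (2 points).
  x = 20: rhs = 10, matching y values: none (0 points).
  x = 21: rhs = 1, matching y values: 1, 22 (2 points).
  x = 22: rhs = 3, matching y values: 7, 16 (2 points).
Total affine count: 18.
Full point count |E(F_23)| = 18 + 1 = 19.
Hasse bound: |19 − (23+1)| = |-5| = 5 ≤ 2√23 ≈ 9.5917 ✓.


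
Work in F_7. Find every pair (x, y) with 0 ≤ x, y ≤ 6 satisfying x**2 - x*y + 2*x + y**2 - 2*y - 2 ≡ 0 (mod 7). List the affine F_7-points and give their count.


Affine F_7-points: {(3, 2), (3, 3), (4, 2), (4, 4), (5, 3), (5, 4)}; count = 6.

For each of the 49 pairs (x, y) ∈ F_7², evaluate f(x, y) mod 7. Record the zeros.
  x = 0: [0↦5, 1↦4, 2↦5, 3↦1, 4↦6, 5↦6, 6↦1]  zeros at y ∈ ∅
  x = 1: [0↦1, 1↦6, 2↦6, 3↦1, 4↦5, 5↦4, 6↦5]  zeros at y ∈ ∅
  x = 2: [0↦6, 1↦3, 2↦2, 3↦3, 4↦6, 5↦4, 6↦4]  zeros at y ∈ ∅
  x = 3: [0↦6, 1↦2, 2↦0, 3↦0, 4↦2, 5↦6, 6↦5]  zeros at y ∈ {2, 3}
  x = 4: [0↦1, 1↦3, 2↦0, 3↦6, 4↦0, 5↦3, 6↦1]  zeros at y ∈ {2, 4}
  x = 5: [0↦5, 1↦6, 2↦2, 3↦0, 4↦0, 5↦2, 6↦6]  zeros at y ∈ {3, 4}
  x = 6: [0↦4, 1↦4, 2↦6, 3↦3, 4↦2, 5↦3, 6↦6]  zeros at y ∈ ∅
Collecting zeros: affine points = {(3, 2), (3, 3), (4, 2), (4, 4), (5, 3), (5, 4)}.
Total count |C(F_7)_aff| = 6.


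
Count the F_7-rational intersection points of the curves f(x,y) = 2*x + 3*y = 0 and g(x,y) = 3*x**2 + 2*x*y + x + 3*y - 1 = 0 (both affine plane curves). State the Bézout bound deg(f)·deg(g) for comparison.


Common zeros: ∅; count = 0; Bézout bound = 2.

deg(f) = 1, deg(g) = 2, so Bézout bound = 2.
Scan x ∈ F_7. For each x, list the y ∈ F_7 with f(x, y) ≡ 0 and those with g(x, y) ≡ 0 (mod 7); the common zeros in that column are the intersection.
  x = 0: f ≡ 0 at y ∈ {0}; g ≡ 0 at y ∈ {5}; common: ∅.
  x = 1: f ≡ 0 at y ∈ {4}; g ≡ 0 at y ∈ {5}; common: ∅.
  x = 2: f ≡ 0 at y ∈ {1}; g ≡ 0 at y ∈ ∅; common: ∅.
  x = 3: f ≡ 0 at y ∈ {5}; g ≡ 0 at y ∈ {3}; common: ∅.
  x = 4: f ≡ 0 at y ∈ {2}; g ≡ 0 at y ∈ {3}; common: ∅.
  x = 5: f ≡ 0 at y ∈ {6}; g ≡ 0 at y ∈ {2}; common: ∅.
  x = 6: f ≡ 0 at y ∈ {3}; g ≡ 0 at y ∈ {6}; common: ∅.
Collecting: common zeros = ∅, so the count is 0.
Comparison with the Bézout bound: 0 ≤ 2 = deg(f)·deg(g), as expected for curves with no common component (the affine F_7-count falls short of the bound because intersections may lie at infinity, over extension fields, or carry multiplicity).


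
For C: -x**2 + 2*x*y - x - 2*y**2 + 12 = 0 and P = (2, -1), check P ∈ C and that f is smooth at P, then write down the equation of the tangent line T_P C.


Tangent line at P: -7*x + 8*y + 22 = 0.

Step 1: f(2, -1) = 0, so P lies on C.
Step 2: partial derivatives
  f_x(x, y) = -2*x + 2*y - 1, f_y(x, y) = 2*x - 4*y.
  f_x(P) = -7, f_y(P) = 8 (gradient nonzero, so P is smooth).
Step 3: tangent line at P: -7·(x − 2) + 8·(y − -1) = 0.
Expanding: -7*x + 8*y + 22 = 0.


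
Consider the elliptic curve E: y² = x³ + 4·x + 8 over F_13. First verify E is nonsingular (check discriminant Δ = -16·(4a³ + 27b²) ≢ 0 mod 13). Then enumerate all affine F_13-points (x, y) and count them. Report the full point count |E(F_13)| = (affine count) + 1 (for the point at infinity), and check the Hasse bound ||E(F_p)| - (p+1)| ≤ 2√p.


Affine points = {(1, 0), (4, 6), (4, 7), (5, 6), (5, 7), (6, 1), (6, 12), (12, 4), (12, 9)}; affine count = 9; |E(F_13)| = 10.

Discriminant check: Δ ∝ 4a³ + 27b² = 4·4³ + 27·8² = 4·64 + 27·64 ≡ 8 (mod 13). Nonzero ⇒ E is nonsingular.
For each x ∈ F_13, compute rhs = x³ + 4·x + 8 mod 13, then count y ∈ F_13 with y² ≡ rhs.
  x = 0: rhs = 8, matching y values: none (0 points).
  x = 1: rhs = 0, matching y values: 0 (1 points).
  x = 2: rhs = 11, matching y values: none (0 points).
  x = 3: rhs = 8, matching y values: none (0 points).
  x = 4: rhs = 10, matching y values: 6, 7 (2 points).
  x = 5: rhs = 10, matching y values: 6, 7 (2 points).
  x = 6: rhs = 1, matching y values: 1, 12 (2 points).
  x = 7: rhs = 2, matching y values: none (0 points).
  x = 8: rhs = 6, matching y values: none (0 points).
  x = 9: rhs = 6, matching y values: none (0 points).
  x = 10: rhs = 8, matching y values: none (0 points).
  x = 11: rhs = 5, matching y values: none (0 points).
  x = 12: rhs = 3, matching y values: 4, 9 (2 points).
Total affine count: 9.
Full point count |E(F_13)| = 9 + 1 = 10.
Hasse bound: |10 − (13+1)| = |-4| = 4 ≤ 2√13 ≈ 7.2111 ✓.


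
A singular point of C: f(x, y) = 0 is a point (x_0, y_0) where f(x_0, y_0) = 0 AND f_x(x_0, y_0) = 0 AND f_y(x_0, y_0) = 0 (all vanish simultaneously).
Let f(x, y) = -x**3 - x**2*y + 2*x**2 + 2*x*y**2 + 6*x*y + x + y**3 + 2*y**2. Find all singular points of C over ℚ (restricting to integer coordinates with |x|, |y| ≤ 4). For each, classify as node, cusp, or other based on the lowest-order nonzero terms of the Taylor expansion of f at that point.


Singular points: {(1, -1)}; classification: cusp.

Compute partial derivatives:
  f_x = -3*x**2 - 2*x*y + 4*x + 2*y**2 + 6*y + 1.
  f_y = -x**2 + 4*x*y + 6*x + 3*y**2 + 4*y.
Scan x_0 ∈ {−4, ..., 4}. For each x_0, f_y(x_0, y) is a polynomial in y; find its integer roots y ∈ {−4, ..., 4}, then test f_x and f at those candidates.
  x = -4: f_y(-4, y) = 3*y**2 - 12*y - 40; no integer root y with |y| ≤ 4.
  x = -3: f_y(-3, y) = 3*y**2 - 8*y - 27; no integer root y with |y| ≤ 4.
  x = -2: f_y(-2, y) = 3*y**2 - 4*y - 16; no integer root y with |y| ≤ 4.
  x = -1: f_y(-1, y) = 3*y**2 - 7; no integer root y with |y| ≤ 4.
  x = 0: f_y(0, y) = 3*y**2 + 4*y; vanishes at y ∈ {0}. (0, 0): f_x = 1 ≠ 0.
  x = 1: f_y(1, y) = 3*y**2 + 8*y + 5; vanishes at y ∈ {-1}. (1, -1): f_x = 0, f = 0 — SINGULAR.
  x = 2: f_y(2, y) = 3*y**2 + 12*y + 8; no integer root y with |y| ≤ 4.
  x = 3: f_y(3, y) = 3*y**2 + 16*y + 9; no integer root y with |y| ≤ 4.
  x = 4: f_y(4, y) = 3*y**2 + 20*y + 8; no integer root y with |y| ≤ 4.
Only singular point on the grid: (1, -1).
Classify: substitute x = 1 + u, y = -1 + v and expand: f = -u**3 - u**2*v + 2*u*v**2 + v**3 + v**2.
No constant or linear terms (consistent with a singular point). Quadratic part: v**2. Cubic part: -u**3 - u**2*v + 2*u*v**2 + v**3.
The quadratic part v**2 is a perfect square, so there is a single (double) tangent line v = 0, i.e. y = -1. Restricting the cubic part to that line (v = 0) leaves -u**3 ≠ 0, so f is not divisible by v and the branch is v² ≈ u**3 to lowest order — this is a cusp.
Classification: cusp.


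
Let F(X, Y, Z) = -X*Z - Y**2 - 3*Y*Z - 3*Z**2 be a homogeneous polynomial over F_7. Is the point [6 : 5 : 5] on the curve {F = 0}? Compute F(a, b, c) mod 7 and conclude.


F(6,5,5) ≡ 5 (mod 7); P is NOT on the curve.

Evaluate F(6, 5, 5) term-by-term (mod 7).
  -X*Z ↦ -1·6·1·5 = -30
  -Y**2 ↦ -1·1·25·1 = -25
  -3*Y*Z ↦ -3·1·5·5 = -75
  -3*Z**2 ↦ -3·1·1·25 = -75
Sum: F(6, 5, 5) = (-30) + (-25) + (-75) + (-75) = -205.
Reducing mod 7: -205 ≡ 5 (mod 7).
Since F(a, b, c) ≡ 5 ≠ 0 (mod 7), P does NOT lie on the curve.


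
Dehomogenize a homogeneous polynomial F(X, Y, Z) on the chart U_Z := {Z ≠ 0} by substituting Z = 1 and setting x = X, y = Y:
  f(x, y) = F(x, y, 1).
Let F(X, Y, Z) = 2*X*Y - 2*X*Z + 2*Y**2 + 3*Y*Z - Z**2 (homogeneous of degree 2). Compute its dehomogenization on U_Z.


f(x, y) = 2*x*y - 2*x + 2*y**2 + 3*y - 1

On U_Z we set Z = 1. Each monomial c·X^i·Y^j·Z^k in F becomes c·x^i·y^j·1^k = c·x^i·y^j.
Substituting Z = 1: F(X, Y, 1) = 2*x*y - 2*x + 2*y**2 + 3*y - 1.
Note: deg(f) ≤ deg(F) = 2; strict inequality happens when F is divisible by Z (lost terms).


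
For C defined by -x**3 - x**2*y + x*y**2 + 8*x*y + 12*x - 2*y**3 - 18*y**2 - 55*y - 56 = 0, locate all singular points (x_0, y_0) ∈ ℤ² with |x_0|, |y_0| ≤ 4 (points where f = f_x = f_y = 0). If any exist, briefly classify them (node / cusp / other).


Singular points: {(1, -3)}; classification: cusp.

Compute partial derivatives:
  f_x = -3*x**2 - 2*x*y + y**2 + 8*y + 12.
  f_y = -x**2 + 2*x*y + 8*x - 6*y**2 - 36*y - 55.
Scan x_0 ∈ {−4, ..., 4}. For each x_0, f_y(x_0, y) is a polynomial in y; find its integer roots y ∈ {−4, ..., 4}, then test f_x and f at those candidates.
  x = -4: f_y(-4, y) = -6*y**2 - 44*y - 103; no integer root y with |y| ≤ 4.
  x = -3: f_y(-3, y) = -6*y**2 - 42*y - 88; no integer root y with |y| ≤ 4.
  x = -2: f_y(-2, y) = -6*y**2 - 40*y - 75; no integer root y with |y| ≤ 4.
  x = -1: f_y(-1, y) = -6*y**2 - 38*y - 64; no integer root y with |y| ≤ 4.
  x = 0: f_y(0, y) = -6*y**2 - 36*y - 55; no integer root y with |y| ≤ 4.
  x = 1: f_y(1, y) = -6*y**2 - 34*y - 48; vanishes at y ∈ {-3}. (1, -3): f_x = 0, f = 0 — SINGULAR.
  x = 2: f_y(2, y) = -6*y**2 - 32*y - 43; no integer root y with |y| ≤ 4.
  x = 3: f_y(3, y) = -6*y**2 - 30*y - 40; no integer root y with |y| ≤ 4.
  x = 4: f_y(4, y) = -6*y**2 - 28*y - 39; no integer root y with |y| ≤ 4.
Only singular point on the grid: (1, -3).
Classify: substitute x = 1 + u, y = -3 + v and expand: f = -u**3 - u**2*v + u*v**2 - 2*v**3 + v**2.
No constant or linear terms (consistent with a singular point). Quadratic part: v**2. Cubic part: -u**3 - u**2*v + u*v**2 - 2*v**3.
The quadratic part v**2 is a perfect square, so there is a single (double) tangent line v = 0, i.e. y = -3. Restricting the cubic part to that line (v = 0) leaves -u**3 ≠ 0, so f is not divisible by v and the branch is v² ≈ u**3 to lowest order — this is a cusp.
Classification: cusp.


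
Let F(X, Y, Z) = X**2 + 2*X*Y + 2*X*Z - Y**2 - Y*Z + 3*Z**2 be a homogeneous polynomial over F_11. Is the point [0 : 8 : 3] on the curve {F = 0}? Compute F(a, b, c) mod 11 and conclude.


F(0,8,3) ≡ 5 (mod 11); P is NOT on the curve.

Evaluate F(0, 8, 3) term-by-term (mod 11).
  X**2 ↦ 1·0·1·1 = 0
  2*X*Y ↦ 2·0·8·1 = 0
  2*X*Z ↦ 2·0·1·3 = 0
  -Y**2 ↦ -1·1·64·1 = -64
  -Y*Z ↦ -1·1·8·3 = -24
  3*Z**2 ↦ 3·1·1·9 = 27
Sum: F(0, 8, 3) = (0) + (0) + (0) + (-64) + (-24) + (27) = -61.
Reducing mod 11: -61 ≡ 5 (mod 11).
Since F(a, b, c) ≡ 5 ≠ 0 (mod 11), P does NOT lie on the curve.


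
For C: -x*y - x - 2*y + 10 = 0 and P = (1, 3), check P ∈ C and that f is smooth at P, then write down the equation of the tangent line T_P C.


Tangent line at P: -4*x - 3*y + 13 = 0.

Step 1: f(1, 3) = 0, so P lies on C.
Step 2: partial derivatives
  f_x(x, y) = -y - 1, f_y(x, y) = -x - 2.
  f_x(P) = -4, f_y(P) = -3 (gradient nonzero, so P is smooth).
Step 3: tangent line at P: -4·(x − 1) + -3·(y − 3) = 0.
Expanding: -4*x - 3*y + 13 = 0.


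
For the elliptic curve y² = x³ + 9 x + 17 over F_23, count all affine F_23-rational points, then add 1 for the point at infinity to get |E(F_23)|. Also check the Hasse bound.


Affine points = {(1, 2), (1, 21), (3, 5), (3, 18), (4, 5), (4, 18), (5, 7), (5, 16), (7, 3), (7, 20), (8, 7), (8, 16), (10, 7), (10, 16), (12, 6), (12, 17), (13, 10), (13, 13), (14, 9), (14, 14), (15, 10), (15, 13), (16, 5), (16, 18), (17, 0), (18, 10), (18, 13), (19, 3), (19, 20), (20, 3), (20, 20)}; affine count = 31; |E(F_23)| = 32.

Discriminant check: Δ ∝ 4a³ + 27b² = 4·9³ + 27·17² = 4·729 + 27·289 ≡ 1 (mod 23). Nonzero ⇒ E is nonsingular.
For each x ∈ F_23, compute rhs = x³ + 9·x + 17 mod 23, then count y ∈ F_23 with y² ≡ rhs.
  x = 0: rhs = 17, matching y values: none (0 points).
  x = 1: rhs = 4, matching y values: 2, 21 (2 points).
  x = 2: rhs = 20, matching y values: none (0 points).
  x = 3: rhs = 2, matching y values: 5, 18 (2 points).
  x = 4: rhs = 2, matching y values: 5, 18 (2 points).
  x = 5: rhs = 3, matching y values: 7, 16 (2 points).
  x = 6: rhs = 11, matching y values: none (0 points).
  x = 7: rhs = 9, matching y values: 3, 20 (2 points).
  x = 8: rhs = 3, matching y values: 7, 16 (2 points).
  x = 9: rhs = 22, matching y values: none (0 points).
  x = 10: rhs = 3, matching y values: 7, 16 (2 points).
  x = 11: rhs = 21, matching y values: none (0 points).
  x = 12: rhs = 13, matching y values: 6, 17 (2 points).
  x = 13: rhs = 8, matching y values: 10, 13 (2 points).
  x = 14: rhs = 12, matching y values: 9, 14 (2 points).
  x = 15: rhs = 8, matching y values: 10, 13 (2 points).
  x = 16: rhs = 2, matching y values: 5, 18 (2 points).
  x = 17: rhs = 0, matching y values: 0 (1 points).
  x = 18: rhs = 8, matching y values: 10, 13 (2 points).
  x = 19: rhs = 9, matching y values: 3, 20 (2 points).
  x = 20: rhs = 9, matching y values: 3, 20 (2 points).
  x = 21: rhs = 14, matching y values: none (0 points).
  x = 22: rhs = 7, matching y values: none (0 points).
Total affine count: 31.
Full point count |E(F_23)| = 31 + 1 = 32.
Hasse bound: |32 − (23+1)| = |8| = 8 ≤ 2√23 ≈ 9.5917 ✓.


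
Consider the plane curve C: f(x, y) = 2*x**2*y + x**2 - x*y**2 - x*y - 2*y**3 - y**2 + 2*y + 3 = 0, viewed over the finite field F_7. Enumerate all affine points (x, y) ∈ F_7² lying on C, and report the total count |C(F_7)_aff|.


Affine F_7-points: {(0, 4), (1, 2), (2, 0), (3, 2), (3, 4), (3, 6), (4, 1), (4, 6), (5, 0), (6, 1), (6, 3)}; count = 11.

For each of the 49 pairs (x, y) ∈ F_7², evaluate f(x, y) mod 7. Record the zeros.
  x = 0: [0↦3, 1↦2, 2↦1, 3↦2, 4↦0, 5↦4, 6↦2]  zeros at y ∈ {4}
  x = 1: [0↦4, 1↦3, 2↦0, 3↦4, 4↦3, 5↦6, 6↦1]  zeros at y ∈ {2}
  x = 2: [0↦0, 1↦3, 2↦2, 3↦6, 4↦3, 5↦2, 6↦5]  zeros at y ∈ {0}
  x = 3: [0↦5, 1↦2, 2↦0, 3↦1, 4↦0, 5↦6, 6↦0]  zeros at y ∈ {2, 4, 6}
  x = 4: [0↦5, 1↦0, 2↦1, 3↦3, 4↦1, 5↦4, 6↦0]  zeros at y ∈ {1, 6}
  x = 5: [0↦0, 1↦4, 2↦5, 3↦5, 4↦6, 5↦3, 6↦5]  zeros at y ∈ {0}
  x = 6: [0↦4, 1↦0, 2↦5, 3↦0, 4↦1, 5↦3, 6↦1]  zeros at y ∈ {1, 3}
Collecting zeros: affine points = {(0, 4), (1, 2), (2, 0), (3, 2), (3, 4), (3, 6), (4, 1), (4, 6), (5, 0), (6, 1), (6, 3)}.
Total count |C(F_7)_aff| = 11.


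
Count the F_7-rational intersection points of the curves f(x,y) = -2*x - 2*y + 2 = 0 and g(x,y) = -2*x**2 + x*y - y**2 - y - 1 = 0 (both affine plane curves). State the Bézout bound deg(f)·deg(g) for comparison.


Common zeros: ∅; count = 0; Bézout bound = 2.

deg(f) = 1, deg(g) = 2, so Bézout bound = 2.
Scan x ∈ F_7. For each x, list the y ∈ F_7 with f(x, y) ≡ 0 and those with g(x, y) ≡ 0 (mod 7); the common zeros in that column are the intersection.
  x = 0: f ≡ 0 at y ∈ {1}; g ≡ 0 at y ∈ {2, 4}; common: ∅.
  x = 1: f ≡ 0 at y ∈ {0}; g ≡ 0 at y ∈ {2, 5}; common: ∅.
  x = 2: f ≡ 0 at y ∈ {6}; g ≡ 0 at y ∈ {4}; common: ∅.
  x = 3: f ≡ 0 at y ∈ {5}; g ≡ 0 at y ∈ ∅; common: ∅.
  x = 4: f ≡ 0 at y ∈ {4}; g ≡ 0 at y ∈ ∅; common: ∅.
  x = 5: f ≡ 0 at y ∈ {3}; g ≡ 0 at y ∈ {5, 6}; common: ∅.
  x = 6: f ≡ 0 at y ∈ {2}; g ≡ 0 at y ∈ ∅; common: ∅.
Collecting: common zeros = ∅, so the count is 0.
Comparison with the Bézout bound: 0 ≤ 2 = deg(f)·deg(g), as expected for curves with no common component (the affine F_7-count falls short of the bound because intersections may lie at infinity, over extension fields, or carry multiplicity).


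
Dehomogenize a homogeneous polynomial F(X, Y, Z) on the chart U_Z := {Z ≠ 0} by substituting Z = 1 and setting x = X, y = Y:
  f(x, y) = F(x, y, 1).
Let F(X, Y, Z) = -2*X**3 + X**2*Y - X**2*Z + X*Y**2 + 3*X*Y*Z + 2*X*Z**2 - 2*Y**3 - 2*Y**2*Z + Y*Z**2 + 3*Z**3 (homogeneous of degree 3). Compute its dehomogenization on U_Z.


f(x, y) = -2*x**3 + x**2*y - x**2 + x*y**2 + 3*x*y + 2*x - 2*y**3 - 2*y**2 + y + 3

On U_Z we set Z = 1. Each monomial c·X^i·Y^j·Z^k in F becomes c·x^i·y^j·1^k = c·x^i·y^j.
Substituting Z = 1: F(X, Y, 1) = -2*x**3 + x**2*y - x**2 + x*y**2 + 3*x*y + 2*x - 2*y**3 - 2*y**2 + y + 3.
Note: deg(f) ≤ deg(F) = 3; strict inequality happens when F is divisible by Z (lost terms).


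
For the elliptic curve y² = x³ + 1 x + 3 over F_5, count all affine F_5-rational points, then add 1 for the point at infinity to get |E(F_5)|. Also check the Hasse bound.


Affine points = {(1, 0), (4, 1), (4, 4)}; affine count = 3; |E(F_5)| = 4.

Discriminant check: Δ ∝ 4a³ + 27b² = 4·1³ + 27·3² = 4·1 + 27·9 ≡ 2 (mod 5). Nonzero ⇒ E is nonsingular.
For each x ∈ F_5, compute rhs = x³ + 1·x + 3 mod 5, then count y ∈ F_5 with y² ≡ rhs.
  x = 0: rhs = 3, matching y values: none (0 points).
  x = 1: rhs = 0, matching y values: 0 (1 points).
  x = 2: rhs = 3, matching y values: none (0 points).
  x = 3: rhs = 3, matching y values: none (0 points).
  x = 4: rhs = 1, matching y values: 1, 4 (2 points).
Total affine count: 3.
Full point count |E(F_5)| = 3 + 1 = 4.
Hasse bound: |4 − (5+1)| = |-2| = 2 ≤ 2√5 ≈ 4.4721 ✓.


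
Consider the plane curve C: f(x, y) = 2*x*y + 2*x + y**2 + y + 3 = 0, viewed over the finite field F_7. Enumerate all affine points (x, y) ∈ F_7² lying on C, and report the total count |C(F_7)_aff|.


Affine F_7-points: {(2, 0), (2, 2), (4, 1), (4, 4), (6, 3), (6, 5)}; count = 6.

For each of the 49 pairs (x, y) ∈ F_7², evaluate f(x, y) mod 7. Record the zeros.
  x = 0: [0↦3, 1↦5, 2↦2, 3↦1, 4↦2, 5↦5, 6↦3]  zeros at y ∈ ∅
  x = 1: [0↦5, 1↦2, 2↦1, 3↦2, 4↦5, 5↦3, 6↦3]  zeros at y ∈ ∅
  x = 2: [0↦0, 1↦6, 2↦0, 3↦3, 4↦1, 5↦1, 6↦3]  zeros at y ∈ {0, 2}
  x = 3: [0↦2, 1↦3, 2↦6, 3↦4, 4↦4, 5↦6, 6↦3]  zeros at y ∈ ∅
  x = 4: [0↦4, 1↦0, 2↦5, 3↦5, 4↦0, 5↦4, 6↦3]  zeros at y ∈ {1, 4}
  x = 5: [0↦6, 1↦4, 2↦4, 3↦6, 4↦3, 5↦2, 6↦3]  zeros at y ∈ ∅
  x = 6: [0↦1, 1↦1, 2↦3, 3↦0, 4↦6, 5↦0, 6↦3]  zeros at y ∈ {3, 5}
Collecting zeros: affine points = {(2, 0), (2, 2), (4, 1), (4, 4), (6, 3), (6, 5)}.
Total count |C(F_7)_aff| = 6.


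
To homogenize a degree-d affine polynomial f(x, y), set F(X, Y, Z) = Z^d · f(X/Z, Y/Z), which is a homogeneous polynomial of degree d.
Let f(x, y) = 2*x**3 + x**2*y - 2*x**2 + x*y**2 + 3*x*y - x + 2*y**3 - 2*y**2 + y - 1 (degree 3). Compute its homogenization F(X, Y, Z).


F(X, Y, Z) = 2*X**3 + X**2*Y - 2*X**2*Z + X*Y**2 + 3*X*Y*Z - X*Z**2 + 2*Y**3 - 2*Y**2*Z + Y*Z**2 - Z**3

deg(f) = 3.
Substitute x = X/Z, y = Y/Z into f, then multiply by Z^3.
  monomial 2·x^3·y^0 ↦ 2·X^3·Y^0·Z^0.
  monomial 1·x^2·y^1 ↦ 1·X^2·Y^1·Z^0.
  monomial -2·x^2·y^0 ↦ -2·X^2·Y^0·Z^1.
  monomial 1·x^1·y^2 ↦ 1·X^1·Y^2·Z^0.
  monomial 3·x^1·y^1 ↦ 3·X^1·Y^1·Z^1.
  monomial -1·x^1·y^0 ↦ -1·X^1·Y^0·Z^2.
  monomial 2·x^0·y^3 ↦ 2·X^0·Y^3·Z^0.
  monomial -2·x^0·y^2 ↦ -2·X^0·Y^2·Z^1.
  monomial 1·x^0·y^1 ↦ 1·X^0·Y^1·Z^2.
  monomial -1·x^0·y^0 ↦ -1·X^0·Y^0·Z^3.
Collecting: F(X, Y, Z) = 2*X**3 + X**2*Y - 2*X**2*Z + X*Y**2 + 3*X*Y*Z - X*Z**2 + 2*Y**3 - 2*Y**2*Z + Y*Z**2 - Z**3.


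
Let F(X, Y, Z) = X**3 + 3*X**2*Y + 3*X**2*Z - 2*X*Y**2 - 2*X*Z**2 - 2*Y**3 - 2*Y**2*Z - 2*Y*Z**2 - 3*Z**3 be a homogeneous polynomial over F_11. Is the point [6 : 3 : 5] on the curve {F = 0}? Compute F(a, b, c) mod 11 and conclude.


F(6,3,5) ≡ 3 (mod 11); P is NOT on the curve.

Evaluate F(6, 3, 5) term-by-term (mod 11).
  X**3 ↦ 1·216·1·1 = 216
  3*X**2*Y ↦ 3·36·3·1 = 324
  3*X**2*Z ↦ 3·36·1·5 = 540
  -2*X*Y**2 ↦ -2·6·9·1 = -108
  -2*X*Z**2 ↦ -2·6·1·25 = -300
  -2*Y**3 ↦ -2·1·27·1 = -54
  -2*Y**2*Z ↦ -2·1·9·5 = -90
  -2*Y*Z**2 ↦ -2·1·3·25 = -150
  -3*Z**3 ↦ -3·1·1·125 = -375
Sum: F(6, 3, 5) = (216) + (324) + (540) + (-108) + (-300) + (-54) + (-90) + (-150) + (-375) = 3.
Reducing mod 11: 3 ≡ 3 (mod 11).
Since F(a, b, c) ≡ 3 ≠ 0 (mod 11), P does NOT lie on the curve.


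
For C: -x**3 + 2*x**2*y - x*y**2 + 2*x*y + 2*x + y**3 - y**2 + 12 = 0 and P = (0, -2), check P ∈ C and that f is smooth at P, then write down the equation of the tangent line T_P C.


Tangent line at P: -6*x + 16*y + 32 = 0.

Step 1: f(0, -2) = 0, so P lies on C.
Step 2: partial derivatives
  f_x(x, y) = -3*x**2 + 4*x*y - y**2 + 2*y + 2, f_y(x, y) = 2*x**2 - 2*x*y + 2*x + 3*y**2 - 2*y.
  f_x(P) = -6, f_y(P) = 16 (gradient nonzero, so P is smooth).
Step 3: tangent line at P: -6·(x − 0) + 16·(y − -2) = 0.
Expanding: -6*x + 16*y + 32 = 0.


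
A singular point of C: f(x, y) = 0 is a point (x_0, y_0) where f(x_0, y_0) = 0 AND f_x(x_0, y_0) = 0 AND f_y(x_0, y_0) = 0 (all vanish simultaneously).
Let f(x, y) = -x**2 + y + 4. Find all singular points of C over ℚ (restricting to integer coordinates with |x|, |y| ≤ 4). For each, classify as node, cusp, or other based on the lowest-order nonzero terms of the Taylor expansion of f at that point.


No singular points in the scanned grid; C is smooth there.

Compute partial derivatives:
  f_x = -2*x.
  f_y = 1.
f_y = 1 is a nonzero constant, so f_y never vanishes: no point (x, y) can satisfy f = f_x = f_y = 0. In particular no (x, y) ∈ {−4, ..., 4}² is singular; the curve is smooth.


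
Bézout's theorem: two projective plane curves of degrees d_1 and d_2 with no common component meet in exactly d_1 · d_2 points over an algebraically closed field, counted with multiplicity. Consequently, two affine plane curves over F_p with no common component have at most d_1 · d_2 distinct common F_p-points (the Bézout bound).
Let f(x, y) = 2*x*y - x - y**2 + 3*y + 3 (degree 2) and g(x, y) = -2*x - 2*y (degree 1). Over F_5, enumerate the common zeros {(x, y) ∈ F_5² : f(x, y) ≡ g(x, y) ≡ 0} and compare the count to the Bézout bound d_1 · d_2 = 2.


Common zeros: ∅; count = 0; Bézout bound = 2.

deg(f) = 2, deg(g) = 1, so Bézout bound = 2.
Scan x ∈ F_5. For each x, list the y ∈ F_5 with f(x, y) ≡ 0 and those with g(x, y) ≡ 0 (mod 5); the common zeros in that column are the intersection.
  x = 0: f ≡ 0 at y ∈ {1, 2}; g ≡ 0 at y ∈ {0}; common: ∅.
  x = 1: f ≡ 0 at y ∈ ∅; g ≡ 0 at y ∈ {4}; common: ∅.
  x = 2: f ≡ 0 at y ∈ ∅; g ≡ 0 at y ∈ {3}; common: ∅.
  x = 3: f ≡ 0 at y ∈ {0, 4}; g ≡ 0 at y ∈ {2}; common: ∅.
  x = 4: f ≡ 0 at y ∈ ∅; g ≡ 0 at y ∈ {1}; common: ∅.
Collecting: common zeros = ∅, so the count is 0.
Comparison with the Bézout bound: 0 ≤ 2 = deg(f)·deg(g), as expected for curves with no common component (the affine F_5-count falls short of the bound because intersections may lie at infinity, over extension fields, or carry multiplicity).


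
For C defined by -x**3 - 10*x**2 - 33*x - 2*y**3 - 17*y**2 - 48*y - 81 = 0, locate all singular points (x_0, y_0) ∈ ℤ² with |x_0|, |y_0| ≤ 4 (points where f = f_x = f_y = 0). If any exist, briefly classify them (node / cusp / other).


Singular points: {(-3, -3)}; classification: node.

Compute partial derivatives:
  f_x = -3*x**2 - 20*x - 33.
  f_y = -6*y**2 - 34*y - 48.
Scan x_0 ∈ {−4, ..., 4}. For each x_0, f_y(x_0, y) is a polynomial in y; find its integer roots y ∈ {−4, ..., 4}, then test f_x and f at those candidates.
  x = -4: f_y(-4, y) = -6*y**2 - 34*y - 48; vanishes at y ∈ {-3}. (-4, -3): f_x = -1 ≠ 0.
  x = -3: f_y(-3, y) = -6*y**2 - 34*y - 48; vanishes at y ∈ {-3}. (-3, -3): f_x = 0, f = 0 — SINGULAR.
  x = -2: f_y(-2, y) = -6*y**2 - 34*y - 48; vanishes at y ∈ {-3}. (-2, -3): f_x = -5 ≠ 0.
  x = -1: f_y(-1, y) = -6*y**2 - 34*y - 48; vanishes at y ∈ {-3}. (-1, -3): f_x = -16 ≠ 0.
  x = 0: f_y(0, y) = -6*y**2 - 34*y - 48; vanishes at y ∈ {-3}. (0, -3): f_x = -33 ≠ 0.
  x = 1: f_y(1, y) = -6*y**2 - 34*y - 48; vanishes at y ∈ {-3}. (1, -3): f_x = -56 ≠ 0.
  x = 2: f_y(2, y) = -6*y**2 - 34*y - 48; vanishes at y ∈ {-3}. (2, -3): f_x = -85 ≠ 0.
  x = 3: f_y(3, y) = -6*y**2 - 34*y - 48; vanishes at y ∈ {-3}. (3, -3): f_x = -120 ≠ 0.
  x = 4: f_y(4, y) = -6*y**2 - 34*y - 48; vanishes at y ∈ {-3}. (4, -3): f_x = -161 ≠ 0.
Only singular point on the grid: (-3, -3).
Classify: substitute x = -3 + u, y = -3 + v and expand: f = -u**3 - u**2 - 2*v**3 + v**2.
No constant or linear terms (consistent with a singular point). Quadratic part: -u**2 + v**2. Cubic part: -u**3 - 2*v**3.
The quadratic part v**2 - u**2 = (v − u)(v + u) splits into two distinct linear factors, so there are two distinct tangent lines y − -3 = ±(x − -3) — this is a node (ordinary double point).
Classification: node.


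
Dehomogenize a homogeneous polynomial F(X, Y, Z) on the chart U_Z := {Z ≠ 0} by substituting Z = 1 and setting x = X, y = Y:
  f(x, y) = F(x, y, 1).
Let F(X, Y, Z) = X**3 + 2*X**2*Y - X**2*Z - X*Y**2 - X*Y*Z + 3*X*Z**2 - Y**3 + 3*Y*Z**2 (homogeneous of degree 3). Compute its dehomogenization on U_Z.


f(x, y) = x**3 + 2*x**2*y - x**2 - x*y**2 - x*y + 3*x - y**3 + 3*y

On U_Z we set Z = 1. Each monomial c·X^i·Y^j·Z^k in F becomes c·x^i·y^j·1^k = c·x^i·y^j.
Substituting Z = 1: F(X, Y, 1) = x**3 + 2*x**2*y - x**2 - x*y**2 - x*y + 3*x - y**3 + 3*y.
Note: deg(f) ≤ deg(F) = 3; strict inequality happens when F is divisible by Z (lost terms).


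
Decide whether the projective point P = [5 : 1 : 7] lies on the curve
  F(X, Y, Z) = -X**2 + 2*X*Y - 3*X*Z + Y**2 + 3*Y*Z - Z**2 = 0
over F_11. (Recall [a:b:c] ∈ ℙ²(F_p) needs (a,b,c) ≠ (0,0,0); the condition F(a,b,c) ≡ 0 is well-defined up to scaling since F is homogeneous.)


F(5,1,7) ≡ 7 (mod 11); P is NOT on the curve.

Evaluate F(5, 1, 7) term-by-term (mod 11).
  -X**2 ↦ -1·25·1·1 = -25
  2*X*Y ↦ 2·5·1·1 = 10
  -3*X*Z ↦ -3·5·1·7 = -105
  Y**2 ↦ 1·1·1·1 = 1
  3*Y*Z ↦ 3·1·1·7 = 21
  -Z**2 ↦ -1·1·1·49 = -49
Sum: F(5, 1, 7) = (-25) + (10) + (-105) + (1) + (21) + (-49) = -147.
Reducing mod 11: -147 ≡ 7 (mod 11).
Since F(a, b, c) ≡ 7 ≠ 0 (mod 11), P does NOT lie on the curve.
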